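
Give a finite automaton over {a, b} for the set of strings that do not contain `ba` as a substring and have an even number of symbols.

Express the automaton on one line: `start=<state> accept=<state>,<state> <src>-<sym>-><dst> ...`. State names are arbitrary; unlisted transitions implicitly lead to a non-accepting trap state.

start=s0 accept=s0,s3 s0-a->s1 s0-b->s2 s1-a->s0 s1-b->s3 s2-a->s4 s2-b->s3 s3-a->s5 s3-b->s2 s4-a->s5 s4-b->s5 s5-a->s4 s5-b->s4

Build one automaton per condition and run them in lockstep. The first has 3 states tracking partial matches of the forbidden pattern `ba`; the second has 2 states tracking the input length modulo 2. A product state is a pair (one from each), accepting exactly when both do.
        a   b  
>* s0   s1  s2 
   s1   s0  s3 
   s2   s4  s3 
 * s3   s5  s2 
   s4   s5  s5 
   s5   s4  s4 
(> = start, * = accepting)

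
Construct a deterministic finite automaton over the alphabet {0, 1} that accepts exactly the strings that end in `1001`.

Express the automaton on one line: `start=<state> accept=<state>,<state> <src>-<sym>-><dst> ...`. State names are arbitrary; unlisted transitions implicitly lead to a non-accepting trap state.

start=S0 accept=S4 S0-0->S0 S0-1->S1 S1-0->S2 S1-1->S1 S2-0->S3 S2-1->S1 S3-0->S0 S3-1->S4 S4-0->S2 S4-1->S1

Let each state record the length of the longest suffix of the input read so far that is also a prefix of `1001`. S1 means the last symbol is `1`; S2 means the last 2 symbols are `10`; S3 means the last 3 symbols are `100`; S4 means the last 4 symbols are `1001`. Accept only at S4, where the string currently ends in `1001`.
A 5-state machine:
        0   1  
>  S0   S0  S1 
   S1   S2  S1 
   S2   S3  S1 
   S3   S0  S4 
 * S4   S2  S1 
(> = start, * = accepting)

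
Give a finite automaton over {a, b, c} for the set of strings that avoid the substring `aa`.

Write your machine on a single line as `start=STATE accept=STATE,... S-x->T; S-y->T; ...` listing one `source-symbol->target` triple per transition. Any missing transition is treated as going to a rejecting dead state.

This is the complement of 'contains `aa`'. Use the same substring-matching states — S0 through S2 holding how much of `aa` has just been matched — but flip the accepting set: everything except the trap S2 accepts.
A 3-state machine:
        a   b   c  
>* S0   S1  S0  S0 
 * S1   S2  S0  S0 
   S2   S2  S2  S2 
(> = start, * = accepting)

start=S0; accept=S0,S1; S0-a->S1; S0-b->S0; S0-c->S0; S1-a->S2; S1-b->S0; S1-c->S0; S2-a->S2; S2-b->S2; S2-c->S2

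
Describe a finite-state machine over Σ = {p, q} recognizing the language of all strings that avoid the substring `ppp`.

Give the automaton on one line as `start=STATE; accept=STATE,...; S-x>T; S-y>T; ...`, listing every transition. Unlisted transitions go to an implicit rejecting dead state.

Track partial matches of the forbidden pattern `ppp`. State S3 is a dead state reached once `ppp` has occurred; every other state accepts. S0 means no part of `ppp` is currently matched.
        p   q  
>* S0   S1  S0 
 * S1   S2  S0 
 * S2   S3  S0 
   S3   S3  S3 
(> = start, * = accepting)

start=S0; accept=S0,S1,S2; S0-p>S1; S0-q>S0; S1-p>S2; S1-q>S0; S2-p>S3; S2-q>S0; S3-p>S3; S3-q>S3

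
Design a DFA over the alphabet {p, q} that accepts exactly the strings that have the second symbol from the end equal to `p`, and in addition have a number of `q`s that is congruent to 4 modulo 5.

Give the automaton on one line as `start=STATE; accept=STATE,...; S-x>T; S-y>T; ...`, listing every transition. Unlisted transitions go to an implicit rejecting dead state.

start=A; accept=G,I; A-p>A; A-q>B; B-p>B; B-q>C; C-p>C; C-q>D; D-p>E; D-q>F; E-p>E; E-q>G; F-p>H; F-q>A; G-p>H; G-q>A; H-p>I; H-q>A; I-p>I; I-q>A

Build one automaton per condition and run them in lockstep. The first has 7 states tracking the last 2 symbols read; the second has 5 states tracking the count of `q`s modulo 5. A product state is a pair (one from each), accepting exactly when both do. Equivalent product states are then merged.
A 9-state machine:
       p  q 
>  A   A  B 
   B   B  C 
   C   C  D 
   D   E  F 
   E   E  G 
   F   H  A 
 * G   H  A 
   H   I  A 
 * I   I  A 
(> = start, * = accepting)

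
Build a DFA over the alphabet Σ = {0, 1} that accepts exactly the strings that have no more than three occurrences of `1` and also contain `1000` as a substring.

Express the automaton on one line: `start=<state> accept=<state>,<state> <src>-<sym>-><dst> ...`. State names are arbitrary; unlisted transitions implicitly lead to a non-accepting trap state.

Handle the two conditions separately and then intersect. One (5 states) tracks the count of `1`s, saturating at 4; the other (5 states) tracks whether and how much of `1000` has been seen. Each combined state is a pair, one component from each; accept when both components accept. Equivalent product states are then merged.
A 14-state machine:
       0  1 
>  A   A  B 
   B   C  D 
   C   E  D 
   D   F  G 
   E   H  D 
   F   I  G 
   G   J  K 
 * H   H  L 
   I   L  G 
   J   M  K 
   K   K  K 
 * L   L  N 
   M   N  K 
 * N   N  K 
(> = start, * = accepting)

start=A accept=H,L,N A-0->A A-1->B B-0->C B-1->D C-0->E C-1->D D-0->F D-1->G E-0->H E-1->D F-0->I F-1->G G-0->J G-1->K H-0->H H-1->L I-0->L I-1->G J-0->M J-1->K K-0->K K-1->K L-0->L L-1->N M-0->N M-1->K N-0->N N-1->K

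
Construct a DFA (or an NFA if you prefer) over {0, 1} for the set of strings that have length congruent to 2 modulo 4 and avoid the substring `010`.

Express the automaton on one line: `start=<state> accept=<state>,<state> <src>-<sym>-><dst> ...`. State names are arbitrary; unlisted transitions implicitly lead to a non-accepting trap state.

start=S0 accept=S3,S4,S5 S0-0->S1 S0-1->S2 S1-0->S3 S1-1->S4 S2-0->S3 S2-1->S5 S3-0->S6 S3-1->S7 S4-0->S8 S4-1->S9 S5-0->S6 S5-1->S9 S6-0->S10 S6-1->S11 S7-0->S8 S7-1->S0 S8-0->S8 S8-1->S8 S9-0->S10 S9-1->S0 S10-0->S1 S10-1->S12 S11-0->S8 S11-1->S2 S12-0->S8 S12-1->S5

Handle the two conditions separately and then intersect. The first has 4 states tracking the input length modulo 4; the second has 4 states tracking partial matches of the forbidden pattern `010`. A product state is a pair (one from each), accepting exactly when both do. After merging equivalent states the machine shrinks.
          0    1  
>  S0     S1   S2 
   S1     S3   S4 
   S2     S3   S5 
 * S3     S6   S7 
 * S4     S8   S9 
 * S5     S6   S9 
   S6    S10  S11 
   S7     S8   S0 
   S8     S8   S8 
   S9    S10   S0 
   S10    S1  S12 
   S11    S8   S2 
   S12    S8   S5 
(> = start, * = accepting)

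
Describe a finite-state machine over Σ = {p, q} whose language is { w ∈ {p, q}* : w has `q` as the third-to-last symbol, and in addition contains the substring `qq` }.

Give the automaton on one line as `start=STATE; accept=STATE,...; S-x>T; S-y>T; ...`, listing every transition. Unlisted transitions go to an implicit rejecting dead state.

start=S0; accept=S3,S4,S5,S6; S0-p>S0; S0-q>S1; S1-p>S0; S1-q>S2; S2-p>S3; S2-q>S4; S3-p>S5; S3-q>S6; S4-p>S3; S4-q>S4; S5-p>S7; S5-q>S8; S6-p>S9; S6-q>S2; S7-p>S7; S7-q>S8; S8-p>S9; S8-q>S2; S9-p>S5; S9-q>S6

Run two small machines in parallel and take their product. The first has 15 states tracking the last 3 symbols read; the second has 3 states tracking whether and how much of `qq` has been seen. A product state is a pair (one from each), accepting exactly when both do. Equivalent product states are then merged.
        p   q  
>  S0   S0  S1 
   S1   S0  S2 
   S2   S3  S4 
 * S3   S5  S6 
 * S4   S3  S4 
 * S5   S7  S8 
 * S6   S9  S2 
   S7   S7  S8 
   S8   S9  S2 
   S9   S5  S6 
(> = start, * = accepting)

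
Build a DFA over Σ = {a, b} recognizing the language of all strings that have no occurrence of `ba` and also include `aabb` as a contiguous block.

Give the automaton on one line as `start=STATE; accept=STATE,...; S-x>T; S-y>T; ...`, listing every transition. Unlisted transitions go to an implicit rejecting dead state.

start=q0; accept=q8; q0-a>q1; q0-b>q2; q1-a>q3; q1-b>q2; q2-a>q4; q2-b>q2; q3-a>q3; q3-b>q5; q4-a>q6; q4-b>q7; q5-a>q4; q5-b>q8; q6-a>q6; q6-b>q9; q7-a>q4; q7-b>q7; q8-a>q10; q8-b>q8; q9-a>q4; q9-b>q10; q10-a>q10; q10-b>q10

Build one automaton per condition and run them in lockstep. One (3 states) tracks partial matches of the forbidden pattern `ba`; the other (5 states) tracks whether and how much of `aabb` has been seen. Each combined state is a pair, one component from each; accept when both components accept.
          a    b  
>  q0     q1   q2 
   q1     q3   q2 
   q2     q4   q2 
   q3     q3   q5 
   q4     q6   q7 
   q5     q4   q8 
   q6     q6   q9 
   q7     q4   q7 
 * q8    q10   q8 
   q9     q4  q10 
   q10   q10  q10 
(> = start, * = accepting)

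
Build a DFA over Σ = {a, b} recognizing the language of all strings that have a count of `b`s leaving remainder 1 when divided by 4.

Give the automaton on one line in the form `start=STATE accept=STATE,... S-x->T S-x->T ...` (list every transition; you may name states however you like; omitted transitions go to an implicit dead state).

Keep the running count of `b`s modulo 4: each `b` advances along the cycle S0 → S1 → S2 → S3 → S0 while other symbols loop. Accept at S1.
        a   b  
>  S0   S0  S1 
 * S1   S1  S2 
   S2   S2  S3 
   S3   S3  S0 
(> = start, * = accepting)

start=S0 accept=S1 S0-a->S0 S0-b->S1 S1-a->S1 S1-b->S2 S2-a->S2 S2-b->S3 S3-a->S3 S3-b->S0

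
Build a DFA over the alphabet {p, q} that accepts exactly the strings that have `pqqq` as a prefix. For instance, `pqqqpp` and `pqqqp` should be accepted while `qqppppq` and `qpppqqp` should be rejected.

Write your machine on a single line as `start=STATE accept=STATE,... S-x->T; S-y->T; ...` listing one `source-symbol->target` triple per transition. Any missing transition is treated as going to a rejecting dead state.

start=s0; accept=s4; s0-p->s1; s0-q->s5; s1-p->s5; s1-q->s2; s2-p->s5; s2-q->s3; s3-p->s5; s3-q->s4; s4-p->s4; s4-q->s4; s5-p->s5; s5-q->s5

Check the first 4 symbols one by one: s0 through s3 record how many have matched `pqqq` so far; any wrong symbol goes to the dead state s5. After all 4 match we enter the accepting sink s4.
With 6 states:
        p   q  
>  s0   s1  s5 
   s1   s5  s2 
   s2   s5  s3 
   s3   s5  s4 
 * s4   s4  s4 
   s5   s5  s5 
(> = start, * = accepting)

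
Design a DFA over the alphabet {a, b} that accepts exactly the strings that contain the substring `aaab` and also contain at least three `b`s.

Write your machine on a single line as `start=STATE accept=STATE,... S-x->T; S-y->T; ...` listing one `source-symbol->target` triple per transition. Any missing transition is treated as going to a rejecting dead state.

Run two small machines in parallel and take their product. One (5 states) tracks whether and how much of `aaab` has been seen; the other (5 states) tracks the count of `b`s, saturating at 4. Each combined state is a pair, one component from each; accept when both components accept. After merging equivalent states the machine shrinks.
With 13 states:
          a    b  
>  s0     s1   s2 
   s1     s3   s2 
   s2     s4   s5 
   s3     s6   s2 
   s4     s7   s5 
   s5     s8   s5 
   s6     s6   s9 
   s7     s9   s5 
   s8    s10   s5 
   s9     s9  s11 
   s10   s11   s5 
   s11   s11  s12 
 * s12   s12  s12 
(> = start, * = accepting)

start=s0; accept=s12; s0-a->s1; s0-b->s2; s1-a->s3; s1-b->s2; s2-a->s4; s2-b->s5; s3-a->s6; s3-b->s2; s4-a->s7; s4-b->s5; s5-a->s8; s5-b->s5; s6-a->s6; s6-b->s9; s7-a->s9; s7-b->s5; s8-a->s10; s8-b->s5; s9-a->s9; s9-b->s11; s10-a->s11; s10-b->s5; s11-a->s11; s11-b->s12; s12-a->s12; s12-b->s12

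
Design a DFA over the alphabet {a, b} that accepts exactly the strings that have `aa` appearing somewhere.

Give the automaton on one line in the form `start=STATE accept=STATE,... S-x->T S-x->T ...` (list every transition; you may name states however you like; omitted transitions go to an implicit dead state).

States s0..s1 record the length of the longest prefix of `aa` that matches the current input suffix. Reaching s2 means `aa` has been seen, and we stay there forever. Accept from s2.
        a   b  
>  s0   s1  s0 
   s1   s2  s0 
 * s2   s2  s2 
(> = start, * = accepting)

start=s0 accept=s2 s0-a->s1 s0-b->s0 s1-a->s2 s1-b->s0 s2-a->s2 s2-b->s2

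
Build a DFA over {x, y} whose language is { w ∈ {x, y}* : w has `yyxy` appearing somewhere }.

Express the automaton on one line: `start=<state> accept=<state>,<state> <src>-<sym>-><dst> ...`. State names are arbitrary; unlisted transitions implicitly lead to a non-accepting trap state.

start=S0 accept=S4 S0-x->S0 S0-y->S1 S1-x->S0 S1-y->S2 S2-x->S3 S2-y->S2 S3-x->S0 S3-y->S4 S4-x->S4 S4-y->S4

States S0..S3 record the length of the longest prefix of `yyxy` that matches the current input suffix. Reaching S4 means `yyxy` has been seen, and we stay there forever. Accept from S4.
5 states suffice.
        x   y  
>  S0   S0  S1 
   S1   S0  S2 
   S2   S3  S2 
   S3   S0  S4 
 * S4   S4  S4 
(> = start, * = accepting)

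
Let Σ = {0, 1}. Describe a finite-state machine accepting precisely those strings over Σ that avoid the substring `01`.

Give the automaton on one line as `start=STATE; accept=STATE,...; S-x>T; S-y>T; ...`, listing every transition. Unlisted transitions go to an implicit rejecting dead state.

start=s0; accept=s0,s1; s0-0>s1; s0-1>s0; s1-0>s1; s1-1>s2; s2-0>s2; s2-1>s2

Track partial matches of the forbidden pattern `01`. State s2 is a dead state reached once `01` has occurred; every other state accepts. s0 means no part of `01` is currently matched.
A 3-state machine:
        0   1  
>* s0   s1  s0 
 * s1   s1  s2 
   s2   s2  s2 
(> = start, * = accepting)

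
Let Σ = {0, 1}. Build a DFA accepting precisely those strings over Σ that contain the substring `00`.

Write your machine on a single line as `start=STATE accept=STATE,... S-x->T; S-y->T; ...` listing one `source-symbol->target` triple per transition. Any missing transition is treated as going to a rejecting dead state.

start=s0; accept=s2; s0-0->s1; s0-1->s0; s1-0->s2; s1-1->s0; s2-0->s2; s2-1->s2

States s0..s1 record the length of the longest prefix of `00` that matches the current input suffix. Reaching s2 means `00` has been seen, and we stay there forever. Accept from s2.
        0   1  
>  s0   s1  s0 
   s1   s2  s0 
 * s2   s2  s2 
(> = start, * = accepting)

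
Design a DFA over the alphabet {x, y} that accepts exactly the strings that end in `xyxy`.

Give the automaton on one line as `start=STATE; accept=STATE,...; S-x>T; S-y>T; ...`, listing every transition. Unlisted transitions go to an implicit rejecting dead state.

start=q0; accept=q4; q0-x>q1; q0-y>q0; q1-x>q1; q1-y>q2; q2-x>q3; q2-y>q0; q3-x>q1; q3-y>q4; q4-x>q3; q4-y>q0

Let each state record the length of the longest suffix of the input read so far that is also a prefix of `xyxy`. q1 means the last symbol is `x`; q2 means the last 2 symbols are `xy`; q3 means the last 3 symbols are `xyx`; q4 means the last 4 symbols are `xyxy`. Accept only at q4, where the string currently ends in `xyxy`.
5 states suffice.
        x   y  
>  q0   q1  q0 
   q1   q1  q2 
   q2   q3  q0 
   q3   q1  q4 
 * q4   q3  q0 
(> = start, * = accepting)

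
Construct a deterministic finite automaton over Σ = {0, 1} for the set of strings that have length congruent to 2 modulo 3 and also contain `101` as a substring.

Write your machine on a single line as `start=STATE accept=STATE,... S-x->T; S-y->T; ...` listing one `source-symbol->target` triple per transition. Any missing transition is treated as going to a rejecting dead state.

start=s0; accept=s11; s0-0->s1; s0-1->s2; s1-0->s3; s1-1->s4; s2-0->s5; s2-1->s4; s3-0->s0; s3-1->s6; s4-0->s7; s4-1->s6; s5-0->s0; s5-1->s8; s6-0->s9; s6-1->s2; s7-0->s1; s7-1->s10; s8-0->s10; s8-1->s10; s9-0->s3; s9-1->s11; s10-0->s11; s10-1->s11; s11-0->s8; s11-1->s8

Handle the two conditions separately and then intersect. One (3 states) tracks the input length modulo 3; the other (4 states) tracks whether and how much of `101` has been seen. Each combined state is a pair, one component from each; accept when both components accept.
          0    1  
>  s0     s1   s2 
   s1     s3   s4 
   s2     s5   s4 
   s3     s0   s6 
   s4     s7   s6 
   s5     s0   s8 
   s6     s9   s2 
   s7     s1  s10 
   s8    s10  s10 
   s9     s3  s11 
   s10   s11  s11 
 * s11    s8   s8 
(> = start, * = accepting)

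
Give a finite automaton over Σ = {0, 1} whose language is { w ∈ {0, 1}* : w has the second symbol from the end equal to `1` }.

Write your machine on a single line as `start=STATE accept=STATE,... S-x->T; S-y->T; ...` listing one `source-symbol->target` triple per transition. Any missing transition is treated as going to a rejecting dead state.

start=s0; accept=s5,s6; s0-0->s1; s0-1->s2; s1-0->s3; s1-1->s4; s2-0->s5; s2-1->s6; s3-0->s3; s3-1->s4; s4-0->s5; s4-1->s6; s5-0->s3; s5-1->s4; s6-0->s5; s6-1->s6

A DFA must remember the last 2 symbols (since which symbol is second-to-last isn't known until the input ends). Use one state per possible window of the last ≤2 symbols; accept from those whose window starts with `1`.
A 7-state machine:
        0   1  
>  s0   s1  s2 
   s1   s3  s4 
   s2   s5  s6 
   s3   s3  s4 
   s4   s5  s6 
 * s5   s3  s4 
 * s6   s5  s6 
(> = start, * = accepting)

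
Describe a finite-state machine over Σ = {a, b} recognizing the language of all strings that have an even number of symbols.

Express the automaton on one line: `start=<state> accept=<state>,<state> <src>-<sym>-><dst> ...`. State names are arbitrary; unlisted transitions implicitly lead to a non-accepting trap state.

start=q0 accept=q0 q0-a->q1 q0-b->q1 q1-a->q0 q1-b->q0

Only the length mod 2 matters, so use a 2-cycle: from any state, every input symbol moves to the next state, wrapping q1 back to q0. Mark q0 accepting.
        a   b  
>* q0   q1  q1 
   q1   q0  q0 
(> = start, * = accepting)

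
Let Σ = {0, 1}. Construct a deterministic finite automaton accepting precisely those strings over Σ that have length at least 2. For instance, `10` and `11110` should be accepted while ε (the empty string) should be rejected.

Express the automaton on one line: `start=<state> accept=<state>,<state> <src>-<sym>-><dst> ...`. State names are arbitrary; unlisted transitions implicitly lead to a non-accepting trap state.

We only need to distinguish lengths 0, 1, …, 2, and '>2'. Chain q0 → q1 → q2 → q3 on every symbol, with q3 looping. Accepting states: {q2, q3}.
A 4-state machine:
        0   1  
>  q0   q1  q1 
   q1   q2  q2 
 * q2   q3  q3 
 * q3   q3  q3 
(> = start, * = accepting)

start=q0 accept=q2,q3 q0-0->q1 q0-1->q1 q1-0->q2 q1-1->q2 q2-0->q3 q2-1->q3 q3-0->q3 q3-1->q3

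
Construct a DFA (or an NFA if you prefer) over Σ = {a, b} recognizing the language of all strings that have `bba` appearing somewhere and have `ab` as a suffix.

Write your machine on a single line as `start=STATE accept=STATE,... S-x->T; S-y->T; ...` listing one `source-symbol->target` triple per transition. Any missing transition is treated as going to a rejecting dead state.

start=q0; accept=q4; q0-a->q0; q0-b->q1; q1-a->q0; q1-b->q2; q2-a->q3; q2-b->q2; q3-a->q3; q3-b->q4; q4-a->q3; q4-b->q2

Build one automaton per condition and run them in lockstep. One (4 states) tracks whether and how much of `bba` has been seen; the other (3 states) tracks how much of the suffix `ab` has currently been matched. Each combined state is a pair, one component from each; accept when both components accept. Minimizing collapses redundant product states.
        a   b  
>  q0   q0  q1 
   q1   q0  q2 
   q2   q3  q2 
   q3   q3  q4 
 * q4   q3  q2 
(> = start, * = accepting)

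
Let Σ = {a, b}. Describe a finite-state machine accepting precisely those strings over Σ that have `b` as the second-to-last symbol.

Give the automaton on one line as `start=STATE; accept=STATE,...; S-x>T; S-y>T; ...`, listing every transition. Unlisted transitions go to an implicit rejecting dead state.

start=q0; accept=q5,q6; q0-a>q1; q0-b>q2; q1-a>q3; q1-b>q4; q2-a>q5; q2-b>q6; q3-a>q3; q3-b>q4; q4-a>q5; q4-b>q6; q5-a>q3; q5-b>q4; q6-a>q5; q6-b>q6

Because acceptance depends on a position counted from the end, the machine has to buffer the most recent 2 symbols. Make each state the string of the last up-to-2 symbols read; on input `x` shift the window left and append `x`. Accept when the buffered window has length 2 and begins with `b`.
        a   b  
>  q0   q1  q2 
   q1   q3  q4 
   q2   q5  q6 
   q3   q3  q4 
   q4   q5  q6 
 * q5   q3  q4 
 * q6   q5  q6 
(> = start, * = accepting)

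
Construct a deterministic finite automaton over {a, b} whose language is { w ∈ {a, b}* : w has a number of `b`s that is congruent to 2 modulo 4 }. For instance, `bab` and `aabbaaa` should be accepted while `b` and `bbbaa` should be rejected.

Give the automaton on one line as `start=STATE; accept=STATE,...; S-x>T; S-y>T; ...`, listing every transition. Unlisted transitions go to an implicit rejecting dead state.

The only thing that matters is how many `b`s have appeared, reduced mod 4. Use one state per residue: q0 for 0, …, q3 for 3. Reading `b` moves to the next residue; anything else stays put. q2 is accepting.
4 states suffice.
        a   b  
>  q0   q0  q1 
   q1   q1  q2 
 * q2   q2  q3 
   q3   q3  q0 
(> = start, * = accepting)

start=q0; accept=q2; q0-a>q0; q0-b>q1; q1-a>q1; q1-b>q2; q2-a>q2; q2-b>q3; q3-a>q3; q3-b>q0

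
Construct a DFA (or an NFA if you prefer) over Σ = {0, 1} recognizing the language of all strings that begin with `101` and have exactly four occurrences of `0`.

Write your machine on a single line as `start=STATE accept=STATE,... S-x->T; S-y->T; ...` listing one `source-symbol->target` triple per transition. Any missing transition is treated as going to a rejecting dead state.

start=q0; accept=q7; q0-0->q1; q0-1->q2; q1-0->q1; q1-1->q1; q2-0->q3; q2-1->q1; q3-0->q1; q3-1->q4; q4-0->q5; q4-1->q4; q5-0->q6; q5-1->q5; q6-0->q7; q6-1->q6; q7-0->q1; q7-1->q7

Build one automaton per condition and run them in lockstep. The first has 5 states tracking whether the input so far still matches the prefix `101`; the second has 6 states tracking the count of `0`s, saturating at 5. A product state is a pair (one from each), accepting exactly when both do. Minimizing collapses redundant product states.
8 states suffice.
        0   1  
>  q0   q1  q2 
   q1   q1  q1 
   q2   q3  q1 
   q3   q1  q4 
   q4   q5  q4 
   q5   q6  q5 
   q6   q7  q6 
 * q7   q1  q7 
(> = start, * = accepting)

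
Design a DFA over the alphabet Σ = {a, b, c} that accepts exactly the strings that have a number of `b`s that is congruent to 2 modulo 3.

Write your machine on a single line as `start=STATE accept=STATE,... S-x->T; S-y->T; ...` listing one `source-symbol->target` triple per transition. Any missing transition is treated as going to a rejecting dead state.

Keep the running count of `b`s modulo 3: each `b` advances along the cycle S0 → S1 → S2 → S0 while other symbols loop. Accept at S2.
        a   b   c  
>  S0   S0  S1  S0 
   S1   S1  S2  S1 
 * S2   S2  S0  S2 
(> = start, * = accepting)

start=S0; accept=S2; S0-a->S0; S0-b->S1; S0-c->S0; S1-a->S1; S1-b->S2; S1-c->S1; S2-a->S2; S2-b->S0; S2-c->S2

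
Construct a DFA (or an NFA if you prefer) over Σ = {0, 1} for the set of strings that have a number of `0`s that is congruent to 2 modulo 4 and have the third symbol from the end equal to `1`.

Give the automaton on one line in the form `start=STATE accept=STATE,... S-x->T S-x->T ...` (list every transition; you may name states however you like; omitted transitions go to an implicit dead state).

Handle the two conditions separately and then intersect. The first has 4 states tracking the count of `0`s modulo 4; the second has 15 states tracking the last 3 symbols read. A product state is a pair (one from each), accepting exactly when both do. After merging equivalent states the machine shrinks.
          0    1  
>  S0     S1   S2 
   S1     S3   S4 
   S2     S5   S2 
   S3     S6   S7 
   S4     S8   S9 
   S5    S10   S4 
   S6     S0   S6 
   S7     S6  S11 
   S8     S6  S12 
   S9    S13   S9 
 * S10    S6   S7 
   S11    S6  S14 
 * S12    S6  S11 
 * S13    S6  S12 
 * S14    S6  S14 
(> = start, * = accepting)

start=S0 accept=S10,S12,S13,S14 S0-0->S1 S0-1->S2 S1-0->S3 S1-1->S4 S2-0->S5 S2-1->S2 S3-0->S6 S3-1->S7 S4-0->S8 S4-1->S9 S5-0->S10 S5-1->S4 S6-0->S0 S6-1->S6 S7-0->S6 S7-1->S11 S8-0->S6 S8-1->S12 S9-0->S13 S9-1->S9 S10-0->S6 S10-1->S7 S11-0->S6 S11-1->S14 S12-0->S6 S12-1->S11 S13-0->S6 S13-1->S12 S14-0->S6 S14-1->S14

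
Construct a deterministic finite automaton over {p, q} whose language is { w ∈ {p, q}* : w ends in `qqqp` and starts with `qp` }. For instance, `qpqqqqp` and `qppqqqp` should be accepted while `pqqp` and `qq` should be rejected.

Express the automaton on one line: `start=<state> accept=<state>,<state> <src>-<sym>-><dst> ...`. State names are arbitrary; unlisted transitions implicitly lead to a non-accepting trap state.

start=S0 accept=S7 S0-p->S1 S0-q->S2 S1-p->S1 S1-q->S1 S2-p->S3 S2-q->S1 S3-p->S3 S3-q->S4 S4-p->S3 S4-q->S5 S5-p->S3 S5-q->S6 S6-p->S7 S6-q->S6 S7-p->S3 S7-q->S4

Handle the two conditions separately and then intersect. One (5 states) tracks how much of the suffix `qqqp` has currently been matched; the other (4 states) tracks whether the input so far still matches the prefix `qp`. Each combined state is a pair, one component from each; accept when both components accept. Minimizing collapses redundant product states.
An 8-state machine:
        p   q  
>  S0   S1  S2 
   S1   S1  S1 
   S2   S3  S1 
   S3   S3  S4 
   S4   S3  S5 
   S5   S3  S6 
   S6   S7  S6 
 * S7   S3  S4 
(> = start, * = accepting)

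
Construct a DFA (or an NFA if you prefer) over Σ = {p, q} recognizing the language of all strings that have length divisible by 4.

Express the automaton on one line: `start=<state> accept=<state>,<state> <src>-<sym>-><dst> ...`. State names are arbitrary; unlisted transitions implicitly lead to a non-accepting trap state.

start=S0 accept=S0 S0-p->S1 S0-q->S1 S1-p->S2 S1-q->S2 S2-p->S3 S2-q->S3 S3-p->S0 S3-q->S0

Only the length mod 4 matters, so use a 4-cycle: from any state, every input symbol moves to the next state, wrapping S3 back to S0. Mark S0 accepting.
With 4 states:
        p   q  
>* S0   S1  S1 
   S1   S2  S2 
   S2   S3  S3 
   S3   S0  S0 
(> = start, * = accepting)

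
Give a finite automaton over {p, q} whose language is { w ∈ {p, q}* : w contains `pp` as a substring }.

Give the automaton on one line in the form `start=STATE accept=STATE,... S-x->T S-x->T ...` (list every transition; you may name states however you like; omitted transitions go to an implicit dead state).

Track how much of `pp` has been matched so far: state A is no progress, C is the absorbing accept state reached once `pp` has occurred. Intermediate states record partial matches; on a mismatch, fall back to the longest reusable overlap.
With 3 states:
       p  q 
>  A   B  A 
   B   C  A 
 * C   C  C 
(> = start, * = accepting)

start=A accept=C A-p->B A-q->A B-p->C B-q->A C-p->C C-q->C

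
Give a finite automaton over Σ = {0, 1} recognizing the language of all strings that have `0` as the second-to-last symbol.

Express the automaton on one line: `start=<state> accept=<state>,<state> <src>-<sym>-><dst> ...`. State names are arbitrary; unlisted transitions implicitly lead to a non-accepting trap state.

Because acceptance depends on a position counted from the end, the machine has to buffer the most recent 2 symbols. Make each state the string of the last up-to-2 symbols read; on input `x` shift the window left and append `x`. Accept when the buffered window has length 2 and begins with `0`.
With 7 states:
        0   1  
>  s0   s1  s2 
   s1   s3  s4 
   s2   s5  s6 
 * s3   s3  s4 
 * s4   s5  s6 
   s5   s3  s4 
   s6   s5  s6 
(> = start, * = accepting)

start=s0 accept=s3,s4 s0-0->s1 s0-1->s2 s1-0->s3 s1-1->s4 s2-0->s5 s2-1->s6 s3-0->s3 s3-1->s4 s4-0->s5 s4-1->s6 s5-0->s3 s5-1->s4 s6-0->s5 s6-1->s6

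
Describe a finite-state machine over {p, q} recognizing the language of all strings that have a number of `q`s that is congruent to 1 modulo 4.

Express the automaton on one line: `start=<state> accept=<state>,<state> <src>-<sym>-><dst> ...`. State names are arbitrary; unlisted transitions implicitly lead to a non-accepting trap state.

The only thing that matters is how many `q`s have appeared, reduced mod 4. Use one state per residue: s0 for 0, …, s3 for 3. Reading `q` moves to the next residue; anything else stays put. s1 is accepting.
        p   q  
>  s0   s0  s1 
 * s1   s1  s2 
   s2   s2  s3 
   s3   s3  s0 
(> = start, * = accepting)

start=s0 accept=s1 s0-p->s0 s0-q->s1 s1-p->s1 s1-q->s2 s2-p->s2 s2-q->s3 s3-p->s3 s3-q->s0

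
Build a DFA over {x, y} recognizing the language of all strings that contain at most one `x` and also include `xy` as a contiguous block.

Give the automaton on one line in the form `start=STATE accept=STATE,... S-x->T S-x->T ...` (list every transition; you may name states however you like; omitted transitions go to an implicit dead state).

start=S0 accept=S3 S0-x->S1 S0-y->S0 S1-x->S2 S1-y->S3 S2-x->S2 S2-y->S2 S3-x->S2 S3-y->S3

Build one automaton per condition and run them in lockstep. One (3 states) tracks the count of `x`s, saturating at 2; the other (3 states) tracks whether and how much of `xy` has been seen. Each combined state is a pair, one component from each; accept when both components accept. Minimizing collapses redundant product states.
A 4-state machine:
        x   y  
>  S0   S1  S0 
   S1   S2  S3 
   S2   S2  S2 
 * S3   S2  S3 
(> = start, * = accepting)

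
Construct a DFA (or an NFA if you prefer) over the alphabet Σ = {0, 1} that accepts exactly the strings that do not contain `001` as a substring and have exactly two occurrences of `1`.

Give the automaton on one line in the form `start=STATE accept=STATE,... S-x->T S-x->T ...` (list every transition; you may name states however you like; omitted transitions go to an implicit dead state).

Handle the two conditions separately and then intersect. The first has 4 states tracking partial matches of the forbidden pattern `001`; the second has 4 states tracking the count of `1`s, saturating at 3. A product state is a pair (one from each), accepting exactly when both do.
          0    1  
>  S0     S1   S2 
   S1     S3   S2 
   S2     S4   S5 
   S3     S3   S6 
   S4     S7   S5 
 * S5     S8   S9 
   S6     S6  S10 
   S7     S7  S10 
 * S8    S11   S9 
   S9    S12   S9 
   S10   S10  S13 
 * S11   S11  S13 
   S12   S14   S9 
   S13   S13  S13 
   S14   S14  S13 
(> = start, * = accepting)

start=S0 accept=S5,S8,S11 S0-0->S1 S0-1->S2 S1-0->S3 S1-1->S2 S2-0->S4 S2-1->S5 S3-0->S3 S3-1->S6 S4-0->S7 S4-1->S5 S5-0->S8 S5-1->S9 S6-0->S6 S6-1->S10 S7-0->S7 S7-1->S10 S8-0->S11 S8-1->S9 S9-0->S12 S9-1->S9 S10-0->S10 S10-1->S13 S11-0->S11 S11-1->S13 S12-0->S14 S12-1->S9 S13-0->S13 S13-1->S13 S14-0->S14 S14-1->S13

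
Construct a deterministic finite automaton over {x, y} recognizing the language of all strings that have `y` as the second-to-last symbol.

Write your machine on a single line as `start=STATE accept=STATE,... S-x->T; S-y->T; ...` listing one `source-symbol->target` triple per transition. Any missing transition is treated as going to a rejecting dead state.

start=q0; accept=q5,q6; q0-x->q1; q0-y->q2; q1-x->q3; q1-y->q4; q2-x->q5; q2-y->q6; q3-x->q3; q3-y->q4; q4-x->q5; q4-y->q6; q5-x->q3; q5-y->q4; q6-x->q5; q6-y->q6

Because acceptance depends on a position counted from the end, the machine has to buffer the most recent 2 symbols. Make each state the string of the last up-to-2 symbols read; on input `x` shift the window left and append `x`. Accept when the buffered window has length 2 and begins with `y`.
7 states suffice.
        x   y  
>  q0   q1  q2 
   q1   q3  q4 
   q2   q5  q6 
   q3   q3  q4 
   q4   q5  q6 
 * q5   q3  q4 
 * q6   q5  q6 
(> = start, * = accepting)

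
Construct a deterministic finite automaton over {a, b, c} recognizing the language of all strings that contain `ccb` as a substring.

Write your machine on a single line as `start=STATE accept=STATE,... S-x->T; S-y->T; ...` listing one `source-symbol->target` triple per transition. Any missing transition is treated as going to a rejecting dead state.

start=S0; accept=S3; S0-a->S0; S0-b->S0; S0-c->S1; S1-a->S0; S1-b->S0; S1-c->S2; S2-a->S0; S2-b->S3; S2-c->S2; S3-a->S3; S3-b->S3; S3-c->S3

States S0..S2 record the length of the longest prefix of `ccb` that matches the current input suffix. Reaching S3 means `ccb` has been seen, and we stay there forever. Accept from S3.
        a   b   c  
>  S0   S0  S0  S1 
   S1   S0  S0  S2 
   S2   S0  S3  S2 
 * S3   S3  S3  S3 
(> = start, * = accepting)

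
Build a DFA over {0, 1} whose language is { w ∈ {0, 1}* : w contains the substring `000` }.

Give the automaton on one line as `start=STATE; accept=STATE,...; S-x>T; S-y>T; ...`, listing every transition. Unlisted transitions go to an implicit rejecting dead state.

Track how much of `000` has been matched so far: state q0 is no progress, q3 is the absorbing accept state reached once `000` has occurred. Intermediate states record partial matches; on a mismatch, fall back to the longest reusable overlap.
        0   1  
>  q0   q1  q0 
   q1   q2  q0 
   q2   q3  q0 
 * q3   q3  q3 
(> = start, * = accepting)

start=q0; accept=q3; q0-0>q1; q0-1>q0; q1-0>q2; q1-1>q0; q2-0>q3; q2-1>q0; q3-0>q3; q3-1>q3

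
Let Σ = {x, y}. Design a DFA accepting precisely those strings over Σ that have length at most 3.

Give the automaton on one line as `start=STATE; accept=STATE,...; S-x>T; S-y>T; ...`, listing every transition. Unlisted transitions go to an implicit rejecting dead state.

We only need to distinguish lengths 0, 1, …, 3, and '>3'. Chain q0 → q1 → q2 → q3 → q4 on every symbol, with q4 looping. Accepting states: {q0, q1, q2, q3}.
5 states suffice.
        x   y  
>* q0   q1  q1 
 * q1   q2  q2 
 * q2   q3  q3 
 * q3   q4  q4 
   q4   q4  q4 
(> = start, * = accepting)

start=q0; accept=q0,q1,q2,q3; q0-x>q1; q0-y>q1; q1-x>q2; q1-y>q2; q2-x>q3; q2-y>q3; q3-x>q4; q3-y>q4; q4-x>q4; q4-y>q4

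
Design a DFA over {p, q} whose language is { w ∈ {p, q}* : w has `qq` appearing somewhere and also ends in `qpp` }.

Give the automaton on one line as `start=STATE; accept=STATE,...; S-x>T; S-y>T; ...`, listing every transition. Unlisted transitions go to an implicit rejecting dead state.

start=s0; accept=s4; s0-p>s0; s0-q>s1; s1-p>s0; s1-q>s2; s2-p>s3; s2-q>s2; s3-p>s4; s3-q>s2; s4-p>s5; s4-q>s2; s5-p>s5; s5-q>s2

Handle the two conditions separately and then intersect. The first has 3 states tracking whether and how much of `qq` has been seen; the second has 4 states tracking how much of the suffix `qpp` has currently been matched. A product state is a pair (one from each), accepting exactly when both do. Equivalent product states are then merged.
A 6-state machine:
        p   q  
>  s0   s0  s1 
   s1   s0  s2 
   s2   s3  s2 
   s3   s4  s2 
 * s4   s5  s2 
   s5   s5  s2 
(> = start, * = accepting)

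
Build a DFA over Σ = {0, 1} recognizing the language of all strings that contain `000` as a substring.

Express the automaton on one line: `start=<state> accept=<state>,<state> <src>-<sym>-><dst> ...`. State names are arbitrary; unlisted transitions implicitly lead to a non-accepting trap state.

start=S0 accept=S3 S0-0->S1 S0-1->S0 S1-0->S2 S1-1->S0 S2-0->S3 S2-1->S0 S3-0->S3 S3-1->S3

States S0..S2 record the length of the longest prefix of `000` that matches the current input suffix. Reaching S3 means `000` has been seen, and we stay there forever. Accept from S3.
A 4-state machine:
        0   1  
>  S0   S1  S0 
   S1   S2  S0 
   S2   S3  S0 
 * S3   S3  S3 
(> = start, * = accepting)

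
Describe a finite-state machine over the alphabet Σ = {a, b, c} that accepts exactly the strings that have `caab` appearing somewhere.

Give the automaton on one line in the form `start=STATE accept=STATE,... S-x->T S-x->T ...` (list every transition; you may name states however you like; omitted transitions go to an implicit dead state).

start=s0 accept=s4 s0-a->s0 s0-b->s0 s0-c->s1 s1-a->s2 s1-b->s0 s1-c->s1 s2-a->s3 s2-b->s0 s2-c->s1 s3-a->s0 s3-b->s4 s3-c->s1 s4-a->s4 s4-b->s4 s4-c->s4

States s0..s3 record the length of the longest prefix of `caab` that matches the current input suffix. Reaching s4 means `caab` has been seen, and we stay there forever. Accept from s4.
5 states suffice.
        a   b   c  
>  s0   s0  s0  s1 
   s1   s2  s0  s1 
   s2   s3  s0  s1 
   s3   s0  s4  s1 
 * s4   s4  s4  s4 
(> = start, * = accepting)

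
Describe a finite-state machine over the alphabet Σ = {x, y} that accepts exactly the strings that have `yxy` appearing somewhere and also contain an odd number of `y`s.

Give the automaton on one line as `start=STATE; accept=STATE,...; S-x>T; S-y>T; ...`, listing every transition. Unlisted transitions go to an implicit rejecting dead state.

Build one automaton per condition and run them in lockstep. One (4 states) tracks whether and how much of `yxy` has been seen; the other (2 states) tracks the count of `y`s modulo 2. Each combined state is a pair, one component from each; accept when both components accept.
        x   y  
>  q0   q0  q1 
   q1   q2  q3 
   q2   q4  q5 
   q3   q6  q1 
   q4   q4  q3 
   q5   q5  q7 
   q6   q0  q7 
 * q7   q7  q5 
(> = start, * = accepting)

start=q0; accept=q7; q0-x>q0; q0-y>q1; q1-x>q2; q1-y>q3; q2-x>q4; q2-y>q5; q3-x>q6; q3-y>q1; q4-x>q4; q4-y>q3; q5-x>q5; q5-y>q7; q6-x>q0; q6-y>q7; q7-x>q7; q7-y>q5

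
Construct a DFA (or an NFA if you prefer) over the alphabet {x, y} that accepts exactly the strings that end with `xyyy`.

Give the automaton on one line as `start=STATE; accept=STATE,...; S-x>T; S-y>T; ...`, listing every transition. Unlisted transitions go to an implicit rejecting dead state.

start=q0; accept=q4; q0-x>q1; q0-y>q0; q1-x>q1; q1-y>q2; q2-x>q1; q2-y>q3; q3-x>q1; q3-y>q4; q4-x>q1; q4-y>q0

Let each state record the length of the longest suffix of the input read so far that is also a prefix of `xyyy`. q1 means the last symbol is `x`; q2 means the last 2 symbols are `xy`; q3 means the last 3 symbols are `xyy`; q4 means the last 4 symbols are `xyyy`. Accept only at q4, where the string currently ends in `xyyy`.
With 5 states:
        x   y  
>  q0   q1  q0 
   q1   q1  q2 
   q2   q1  q3 
   q3   q1  q4 
 * q4   q1  q0 
(> = start, * = accepting)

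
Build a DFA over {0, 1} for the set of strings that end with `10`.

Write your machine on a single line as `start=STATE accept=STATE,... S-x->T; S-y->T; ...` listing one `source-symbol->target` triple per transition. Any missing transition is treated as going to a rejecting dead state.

start=s0; accept=s2; s0-0->s0; s0-1->s1; s1-0->s2; s1-1->s1; s2-0->s0; s2-1->s1

Remember how much of `10` the current input suffix matches. State s0 means no match yet; s1 means the last symbol is `1`; s2 means the last 2 symbols are `10`. Only s2 accepts. On a mismatch, fall back to the longest proper suffix that is still a prefix of `10`.
        0   1  
>  s0   s0  s1 
   s1   s2  s1 
 * s2   s0  s1 
(> = start, * = accepting)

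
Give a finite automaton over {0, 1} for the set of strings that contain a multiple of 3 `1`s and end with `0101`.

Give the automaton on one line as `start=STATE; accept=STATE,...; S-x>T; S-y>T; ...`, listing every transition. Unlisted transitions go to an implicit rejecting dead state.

start=A; accept=G; A-0>A; A-1>B; B-0>C; B-1>D; C-0>C; C-1>E; D-0>D; D-1>A; E-0>F; E-1>A; F-0>D; F-1>G; G-0>A; G-1>B

Handle the two conditions separately and then intersect. The first has 3 states tracking the count of `1`s modulo 3; the second has 5 states tracking how much of the suffix `0101` has currently been matched. A product state is a pair (one from each), accepting exactly when both do. After merging equivalent states the machine shrinks.
With 7 states:
       0  1 
>  A   A  B 
   B   C  D 
   C   C  E 
   D   D  A 
   E   F  A 
   F   D  G 
 * G   A  B 
(> = start, * = accepting)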